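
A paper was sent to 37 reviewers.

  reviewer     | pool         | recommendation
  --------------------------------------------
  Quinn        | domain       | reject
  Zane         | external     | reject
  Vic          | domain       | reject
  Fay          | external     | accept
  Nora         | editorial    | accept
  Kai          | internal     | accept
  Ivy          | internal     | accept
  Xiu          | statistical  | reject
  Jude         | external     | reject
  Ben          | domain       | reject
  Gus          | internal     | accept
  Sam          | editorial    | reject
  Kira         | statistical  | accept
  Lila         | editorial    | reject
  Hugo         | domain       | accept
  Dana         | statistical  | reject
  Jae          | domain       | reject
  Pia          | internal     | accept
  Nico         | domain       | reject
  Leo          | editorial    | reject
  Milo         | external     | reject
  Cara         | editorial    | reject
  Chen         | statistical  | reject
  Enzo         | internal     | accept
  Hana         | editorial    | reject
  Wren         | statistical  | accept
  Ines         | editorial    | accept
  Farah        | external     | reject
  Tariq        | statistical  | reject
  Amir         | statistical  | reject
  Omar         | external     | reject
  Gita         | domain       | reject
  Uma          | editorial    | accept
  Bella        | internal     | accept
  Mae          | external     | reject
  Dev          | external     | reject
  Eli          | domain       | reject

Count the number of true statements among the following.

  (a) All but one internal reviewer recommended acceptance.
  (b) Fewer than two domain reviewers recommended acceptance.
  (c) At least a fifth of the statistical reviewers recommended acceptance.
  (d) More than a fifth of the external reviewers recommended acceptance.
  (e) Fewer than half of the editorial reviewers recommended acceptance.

3

(a) internal: |A| = 6, |A ∩ B| = 6; needs |A ∖ B| = 1 — false.
(b) domain: |A| = 8, |A ∩ B| = 1; needs |A ∩ B| < 2 — true.
(c) statistical: |A| = 7, |A ∩ B| = 2; needs |A ∩ B| / |A| ≥ 1/5 — true.
(d) external: |A| = 8, |A ∩ B| = 1; needs |A ∩ B| / |A| > 1/5 — false.
(e) editorial: |A| = 8, |A ∩ B| = 3; needs |A ∩ B| < |A ∖ B| — true.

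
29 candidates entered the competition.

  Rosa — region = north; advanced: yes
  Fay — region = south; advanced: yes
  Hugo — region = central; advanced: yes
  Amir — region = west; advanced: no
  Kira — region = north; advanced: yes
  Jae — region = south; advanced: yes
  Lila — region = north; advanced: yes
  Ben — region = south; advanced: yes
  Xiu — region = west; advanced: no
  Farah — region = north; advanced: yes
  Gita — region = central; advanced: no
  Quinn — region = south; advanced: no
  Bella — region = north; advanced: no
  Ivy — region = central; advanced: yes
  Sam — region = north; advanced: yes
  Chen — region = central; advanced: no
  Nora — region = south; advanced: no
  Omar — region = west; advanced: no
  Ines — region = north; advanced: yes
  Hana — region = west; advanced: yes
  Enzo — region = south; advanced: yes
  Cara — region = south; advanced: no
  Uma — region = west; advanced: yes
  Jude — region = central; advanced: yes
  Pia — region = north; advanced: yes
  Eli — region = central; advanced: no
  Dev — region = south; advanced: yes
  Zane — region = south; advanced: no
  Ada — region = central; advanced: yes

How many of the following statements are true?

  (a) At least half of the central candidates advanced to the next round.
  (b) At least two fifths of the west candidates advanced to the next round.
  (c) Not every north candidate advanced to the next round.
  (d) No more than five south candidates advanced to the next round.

4

(a) central: |A| = 7, |A ∩ B| = 4; needs |A ∩ B| ≥ |A ∖ B| — true.
(b) west: |A| = 5, |A ∩ B| = 2; needs |A ∩ B| / |A| ≥ 2/5 — true.
(c) north: |A| = 8, |A ∩ B| = 7; needs A ⊄ B (|A ∖ B| ≥ 1) — true.
(d) south: |A| = 9, |A ∩ B| = 5; needs |A ∩ B| ≤ 5 — true.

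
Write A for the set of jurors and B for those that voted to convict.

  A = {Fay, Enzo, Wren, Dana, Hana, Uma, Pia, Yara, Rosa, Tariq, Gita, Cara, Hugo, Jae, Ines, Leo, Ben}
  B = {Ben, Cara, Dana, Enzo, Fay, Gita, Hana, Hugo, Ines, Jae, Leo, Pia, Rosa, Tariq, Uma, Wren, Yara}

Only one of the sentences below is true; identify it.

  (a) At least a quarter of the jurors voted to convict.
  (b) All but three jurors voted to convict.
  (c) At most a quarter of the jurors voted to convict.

(a)

|A| = 17, |A ∩ B| = 17, |A ∖ B| = 0.
(a) requires |A ∩ B| / |A| ≥ 1/4: true.
(b) requires |A ∖ B| = 3: false.
(c) requires |A ∩ B| / |A| ≤ 1/4: false.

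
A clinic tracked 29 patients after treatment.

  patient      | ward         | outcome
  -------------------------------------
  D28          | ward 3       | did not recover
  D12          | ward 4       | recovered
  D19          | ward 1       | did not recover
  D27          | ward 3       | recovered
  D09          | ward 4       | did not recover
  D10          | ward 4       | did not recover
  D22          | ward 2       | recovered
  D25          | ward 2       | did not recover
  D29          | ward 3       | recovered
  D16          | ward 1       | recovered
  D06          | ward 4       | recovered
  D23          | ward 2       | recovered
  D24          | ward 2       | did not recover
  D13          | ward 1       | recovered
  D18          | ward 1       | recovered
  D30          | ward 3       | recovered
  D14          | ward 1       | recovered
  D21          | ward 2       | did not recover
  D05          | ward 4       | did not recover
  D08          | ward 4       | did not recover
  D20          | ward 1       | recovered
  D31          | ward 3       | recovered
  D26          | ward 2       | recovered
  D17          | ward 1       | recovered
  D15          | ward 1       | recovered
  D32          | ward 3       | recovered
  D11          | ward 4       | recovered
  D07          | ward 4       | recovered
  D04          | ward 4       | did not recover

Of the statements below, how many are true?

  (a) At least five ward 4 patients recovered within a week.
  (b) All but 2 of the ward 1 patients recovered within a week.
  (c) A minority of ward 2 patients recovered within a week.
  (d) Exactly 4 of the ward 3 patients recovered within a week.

(a) ward 4: |A| = 9, |A ∩ B| = 4; needs |A ∩ B| ≥ 5 — false.
(b) ward 1: |A| = 8, |A ∩ B| = 7; needs |A ∖ B| = 2 — false.
(c) ward 2: |A| = 6, |A ∩ B| = 3; needs |A ∩ B| < |A ∖ B| — false.
(d) ward 3: |A| = 6, |A ∩ B| = 5; needs |A ∩ B| = 4 — false.

0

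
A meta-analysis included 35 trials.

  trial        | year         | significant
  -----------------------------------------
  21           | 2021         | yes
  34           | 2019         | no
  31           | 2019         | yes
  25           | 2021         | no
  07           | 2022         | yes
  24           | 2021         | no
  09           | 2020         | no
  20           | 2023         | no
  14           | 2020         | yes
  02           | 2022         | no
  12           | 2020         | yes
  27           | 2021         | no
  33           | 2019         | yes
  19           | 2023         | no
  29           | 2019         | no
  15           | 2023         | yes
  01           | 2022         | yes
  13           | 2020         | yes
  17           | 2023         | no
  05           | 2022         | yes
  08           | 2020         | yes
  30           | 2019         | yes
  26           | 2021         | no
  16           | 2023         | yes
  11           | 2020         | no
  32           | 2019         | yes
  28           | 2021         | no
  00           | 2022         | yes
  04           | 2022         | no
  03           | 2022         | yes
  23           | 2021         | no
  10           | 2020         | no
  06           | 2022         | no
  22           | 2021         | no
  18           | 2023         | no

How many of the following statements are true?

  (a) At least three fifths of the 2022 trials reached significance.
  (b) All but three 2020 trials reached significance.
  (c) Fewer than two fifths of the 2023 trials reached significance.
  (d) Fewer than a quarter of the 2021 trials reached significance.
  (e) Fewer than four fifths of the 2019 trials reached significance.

5

(a) 2022: |A| = 8, |A ∩ B| = 5; needs |A ∩ B| / |A| ≥ 3/5 — true.
(b) 2020: |A| = 7, |A ∩ B| = 4; needs |A ∖ B| = 3 — true.
(c) 2023: |A| = 6, |A ∩ B| = 2; needs |A ∩ B| / |A| < 2/5 — true.
(d) 2021: |A| = 8, |A ∩ B| = 1; needs |A ∩ B| / |A| < 1/4 — true.
(e) 2019: |A| = 6, |A ∩ B| = 4; needs |A ∩ B| / |A| < 4/5 — true.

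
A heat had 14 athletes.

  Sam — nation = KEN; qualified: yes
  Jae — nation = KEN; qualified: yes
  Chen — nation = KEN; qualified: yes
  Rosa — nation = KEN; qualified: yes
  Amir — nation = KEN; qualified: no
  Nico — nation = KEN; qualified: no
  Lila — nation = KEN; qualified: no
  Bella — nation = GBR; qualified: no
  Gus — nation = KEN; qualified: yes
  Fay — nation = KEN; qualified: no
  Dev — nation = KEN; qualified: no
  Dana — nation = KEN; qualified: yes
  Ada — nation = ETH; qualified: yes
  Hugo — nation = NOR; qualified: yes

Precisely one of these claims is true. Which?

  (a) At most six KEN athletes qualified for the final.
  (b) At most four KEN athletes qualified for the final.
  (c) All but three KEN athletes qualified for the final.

(a)

|A| = 11, |A ∩ B| = 6, |A ∖ B| = 5.
(a) requires |A ∩ B| ≤ 6: true.
(b) requires |A ∩ B| ≤ 4: false.
(c) requires |A ∖ B| = 3: false.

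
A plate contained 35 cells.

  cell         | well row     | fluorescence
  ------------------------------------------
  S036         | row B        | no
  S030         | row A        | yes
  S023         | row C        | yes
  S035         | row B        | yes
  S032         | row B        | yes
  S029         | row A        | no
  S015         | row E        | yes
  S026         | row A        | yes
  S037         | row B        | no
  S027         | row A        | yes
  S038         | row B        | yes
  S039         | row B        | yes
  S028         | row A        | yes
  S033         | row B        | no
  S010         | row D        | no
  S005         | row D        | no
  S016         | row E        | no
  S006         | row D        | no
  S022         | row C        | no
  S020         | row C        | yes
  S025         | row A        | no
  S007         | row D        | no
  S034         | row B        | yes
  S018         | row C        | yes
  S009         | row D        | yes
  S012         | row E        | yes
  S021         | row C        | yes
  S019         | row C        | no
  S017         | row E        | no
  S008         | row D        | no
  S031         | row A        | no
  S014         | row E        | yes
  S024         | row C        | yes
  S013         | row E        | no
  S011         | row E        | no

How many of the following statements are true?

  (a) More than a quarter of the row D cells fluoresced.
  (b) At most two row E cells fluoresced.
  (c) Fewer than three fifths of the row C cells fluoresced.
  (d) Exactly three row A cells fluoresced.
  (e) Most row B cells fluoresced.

1

(a) row D: |A| = 6, |A ∩ B| = 1; needs |A ∩ B| / |A| > 1/4 — false.
(b) row E: |A| = 7, |A ∩ B| = 3; needs |A ∩ B| ≤ 2 — false.
(c) row C: |A| = 7, |A ∩ B| = 5; needs |A ∩ B| / |A| < 3/5 — false.
(d) row A: |A| = 7, |A ∩ B| = 4; needs |A ∩ B| = 3 — false.
(e) row B: |A| = 8, |A ∩ B| = 5; needs |A ∩ B| > |A ∖ B| — true.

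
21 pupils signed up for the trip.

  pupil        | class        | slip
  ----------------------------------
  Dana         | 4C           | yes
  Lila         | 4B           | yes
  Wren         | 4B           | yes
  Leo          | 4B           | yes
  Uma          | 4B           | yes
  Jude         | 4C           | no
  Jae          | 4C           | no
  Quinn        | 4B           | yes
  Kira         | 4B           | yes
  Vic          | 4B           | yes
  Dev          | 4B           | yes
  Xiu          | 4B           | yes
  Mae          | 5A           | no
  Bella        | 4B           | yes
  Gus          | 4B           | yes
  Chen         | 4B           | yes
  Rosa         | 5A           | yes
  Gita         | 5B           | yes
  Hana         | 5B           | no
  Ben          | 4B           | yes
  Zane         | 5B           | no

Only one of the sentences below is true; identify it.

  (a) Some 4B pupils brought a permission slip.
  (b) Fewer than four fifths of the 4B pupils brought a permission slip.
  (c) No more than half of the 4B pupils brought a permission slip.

|A| = 13, |A ∩ B| = 13, |A ∖ B| = 0.
(a) requires A ∩ B ≠ ∅ (|A ∩ B| ≥ 1): true.
(b) requires |A ∩ B| / |A| < 4/5: false.
(c) requires |A ∩ B| ≤ |A ∖ B|: false.

(a)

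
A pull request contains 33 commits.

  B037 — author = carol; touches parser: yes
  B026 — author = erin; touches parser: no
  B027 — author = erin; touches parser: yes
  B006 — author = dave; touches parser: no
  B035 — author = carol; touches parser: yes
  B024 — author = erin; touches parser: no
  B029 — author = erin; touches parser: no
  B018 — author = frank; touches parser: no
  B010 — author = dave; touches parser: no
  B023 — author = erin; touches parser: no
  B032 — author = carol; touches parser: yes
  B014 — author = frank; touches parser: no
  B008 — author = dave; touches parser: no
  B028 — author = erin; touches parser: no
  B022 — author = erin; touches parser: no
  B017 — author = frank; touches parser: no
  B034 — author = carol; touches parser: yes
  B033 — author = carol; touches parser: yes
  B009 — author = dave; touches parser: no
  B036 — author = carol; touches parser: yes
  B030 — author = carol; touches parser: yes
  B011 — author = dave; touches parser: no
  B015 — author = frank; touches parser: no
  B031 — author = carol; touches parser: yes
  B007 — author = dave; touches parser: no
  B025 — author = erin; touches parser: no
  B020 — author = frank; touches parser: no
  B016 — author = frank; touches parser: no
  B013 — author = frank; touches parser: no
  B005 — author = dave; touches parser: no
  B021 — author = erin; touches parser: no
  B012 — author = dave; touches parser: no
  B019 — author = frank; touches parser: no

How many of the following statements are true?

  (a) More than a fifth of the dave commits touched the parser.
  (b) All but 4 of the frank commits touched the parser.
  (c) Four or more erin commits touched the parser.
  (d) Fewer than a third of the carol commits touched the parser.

0

(a) dave: |A| = 8, |A ∩ B| = 0; needs |A ∩ B| / |A| > 1/5 — false.
(b) frank: |A| = 8, |A ∩ B| = 0; needs |A ∖ B| = 4 — false.
(c) erin: |A| = 9, |A ∩ B| = 1; needs |A ∩ B| ≥ 4 — false.
(d) carol: |A| = 8, |A ∩ B| = 8; needs |A ∩ B| / |A| < 1/3 — false.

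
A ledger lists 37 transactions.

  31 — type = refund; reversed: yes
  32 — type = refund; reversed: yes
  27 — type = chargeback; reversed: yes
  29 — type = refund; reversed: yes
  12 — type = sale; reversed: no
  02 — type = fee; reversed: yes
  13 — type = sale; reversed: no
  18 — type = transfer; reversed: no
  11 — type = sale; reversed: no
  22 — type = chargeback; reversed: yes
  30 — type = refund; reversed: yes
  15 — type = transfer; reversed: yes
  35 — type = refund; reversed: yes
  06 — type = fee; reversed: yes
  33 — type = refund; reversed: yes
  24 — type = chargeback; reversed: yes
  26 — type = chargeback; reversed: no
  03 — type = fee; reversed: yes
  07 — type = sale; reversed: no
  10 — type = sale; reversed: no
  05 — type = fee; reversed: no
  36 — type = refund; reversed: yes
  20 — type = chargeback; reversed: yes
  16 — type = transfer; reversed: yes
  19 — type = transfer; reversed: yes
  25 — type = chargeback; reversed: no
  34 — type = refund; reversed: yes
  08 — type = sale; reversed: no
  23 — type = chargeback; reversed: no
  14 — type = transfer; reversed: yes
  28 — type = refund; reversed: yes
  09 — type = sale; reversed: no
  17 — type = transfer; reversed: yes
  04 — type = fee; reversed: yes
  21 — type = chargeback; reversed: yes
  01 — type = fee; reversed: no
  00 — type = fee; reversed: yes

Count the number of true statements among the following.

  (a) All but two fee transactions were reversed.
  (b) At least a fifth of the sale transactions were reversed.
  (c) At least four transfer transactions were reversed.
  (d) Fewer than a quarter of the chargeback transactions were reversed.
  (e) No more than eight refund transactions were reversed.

(a) fee: |A| = 7, |A ∩ B| = 5; needs |A ∖ B| = 2 — true.
(b) sale: |A| = 7, |A ∩ B| = 0; needs |A ∩ B| / |A| ≥ 1/5 — false.
(c) transfer: |A| = 6, |A ∩ B| = 5; needs |A ∩ B| ≥ 4 — true.
(d) chargeback: |A| = 8, |A ∩ B| = 5; needs |A ∩ B| / |A| < 1/4 — false.
(e) refund: |A| = 9, |A ∩ B| = 9; needs |A ∩ B| ≤ 8 — false.

2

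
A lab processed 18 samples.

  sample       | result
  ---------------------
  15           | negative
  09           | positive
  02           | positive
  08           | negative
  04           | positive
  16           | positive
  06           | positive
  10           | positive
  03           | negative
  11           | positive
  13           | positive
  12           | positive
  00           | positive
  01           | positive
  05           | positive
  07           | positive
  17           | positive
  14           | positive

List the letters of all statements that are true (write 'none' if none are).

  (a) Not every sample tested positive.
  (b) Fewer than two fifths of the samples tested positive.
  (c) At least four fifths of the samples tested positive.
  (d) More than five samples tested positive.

(a), (c), (d)

|A| = 18, |A ∩ B| = 15, |A ∖ B| = 3.
(a) A ⊄ B (|A ∖ B| ≥ 1): holds.
(b) |A ∩ B| / |A| < 2/5: fails.
(c) |A ∩ B| / |A| ≥ 4/5: holds.
(d) |A ∩ B| > 5: holds.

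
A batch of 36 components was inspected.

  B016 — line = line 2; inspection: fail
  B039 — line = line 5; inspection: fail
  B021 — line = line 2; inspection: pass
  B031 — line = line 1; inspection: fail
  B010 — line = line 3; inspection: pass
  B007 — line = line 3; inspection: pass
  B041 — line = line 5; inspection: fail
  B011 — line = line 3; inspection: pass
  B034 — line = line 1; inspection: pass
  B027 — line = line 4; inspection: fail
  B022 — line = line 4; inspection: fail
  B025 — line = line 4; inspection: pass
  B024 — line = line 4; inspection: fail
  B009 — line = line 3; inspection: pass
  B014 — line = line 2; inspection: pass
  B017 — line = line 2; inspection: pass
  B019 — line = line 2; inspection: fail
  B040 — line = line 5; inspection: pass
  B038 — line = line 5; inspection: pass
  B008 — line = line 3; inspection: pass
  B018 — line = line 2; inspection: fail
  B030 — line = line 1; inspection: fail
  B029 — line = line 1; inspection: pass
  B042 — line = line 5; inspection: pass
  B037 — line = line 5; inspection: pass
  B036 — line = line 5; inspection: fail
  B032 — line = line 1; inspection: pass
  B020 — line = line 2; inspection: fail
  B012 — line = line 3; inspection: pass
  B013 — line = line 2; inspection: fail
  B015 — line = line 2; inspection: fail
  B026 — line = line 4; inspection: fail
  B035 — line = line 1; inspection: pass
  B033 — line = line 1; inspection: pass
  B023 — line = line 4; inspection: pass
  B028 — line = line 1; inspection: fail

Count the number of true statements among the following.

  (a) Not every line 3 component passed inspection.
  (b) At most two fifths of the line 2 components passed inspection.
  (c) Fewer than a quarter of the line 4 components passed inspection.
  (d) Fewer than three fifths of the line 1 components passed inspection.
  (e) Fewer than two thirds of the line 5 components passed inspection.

(a) line 3: |A| = 6, |A ∩ B| = 6; needs A ⊄ B (|A ∖ B| ≥ 1) — false.
(b) line 2: |A| = 9, |A ∩ B| = 3; needs |A ∩ B| / |A| ≤ 2/5 — true.
(c) line 4: |A| = 6, |A ∩ B| = 2; needs |A ∩ B| / |A| < 1/4 — false.
(d) line 1: |A| = 8, |A ∩ B| = 5; needs |A ∩ B| / |A| < 3/5 — false.
(e) line 5: |A| = 7, |A ∩ B| = 4; needs |A ∩ B| / |A| < 2/3 — true.

2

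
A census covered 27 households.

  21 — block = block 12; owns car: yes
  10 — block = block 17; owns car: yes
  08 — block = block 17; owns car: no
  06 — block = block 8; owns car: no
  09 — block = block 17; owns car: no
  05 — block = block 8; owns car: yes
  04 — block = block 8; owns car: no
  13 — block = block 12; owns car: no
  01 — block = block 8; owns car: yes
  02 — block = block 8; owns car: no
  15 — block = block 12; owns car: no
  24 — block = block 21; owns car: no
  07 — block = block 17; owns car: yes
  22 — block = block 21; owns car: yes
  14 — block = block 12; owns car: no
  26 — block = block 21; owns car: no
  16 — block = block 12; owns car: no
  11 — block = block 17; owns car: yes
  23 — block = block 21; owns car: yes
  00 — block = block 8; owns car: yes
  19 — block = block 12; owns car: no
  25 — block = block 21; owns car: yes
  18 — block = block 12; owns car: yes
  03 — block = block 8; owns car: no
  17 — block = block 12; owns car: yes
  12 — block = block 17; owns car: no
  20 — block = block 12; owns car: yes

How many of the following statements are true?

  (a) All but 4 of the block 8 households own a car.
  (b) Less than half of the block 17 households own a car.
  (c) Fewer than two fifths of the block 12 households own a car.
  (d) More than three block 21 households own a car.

1

(a) block 8: |A| = 7, |A ∩ B| = 3; needs |A ∖ B| = 4 — true.
(b) block 17: |A| = 6, |A ∩ B| = 3; needs |A ∩ B| < |A ∖ B| — false.
(c) block 12: |A| = 9, |A ∩ B| = 4; needs |A ∩ B| / |A| < 2/5 — false.
(d) block 21: |A| = 5, |A ∩ B| = 3; needs |A ∩ B| > 3 — false.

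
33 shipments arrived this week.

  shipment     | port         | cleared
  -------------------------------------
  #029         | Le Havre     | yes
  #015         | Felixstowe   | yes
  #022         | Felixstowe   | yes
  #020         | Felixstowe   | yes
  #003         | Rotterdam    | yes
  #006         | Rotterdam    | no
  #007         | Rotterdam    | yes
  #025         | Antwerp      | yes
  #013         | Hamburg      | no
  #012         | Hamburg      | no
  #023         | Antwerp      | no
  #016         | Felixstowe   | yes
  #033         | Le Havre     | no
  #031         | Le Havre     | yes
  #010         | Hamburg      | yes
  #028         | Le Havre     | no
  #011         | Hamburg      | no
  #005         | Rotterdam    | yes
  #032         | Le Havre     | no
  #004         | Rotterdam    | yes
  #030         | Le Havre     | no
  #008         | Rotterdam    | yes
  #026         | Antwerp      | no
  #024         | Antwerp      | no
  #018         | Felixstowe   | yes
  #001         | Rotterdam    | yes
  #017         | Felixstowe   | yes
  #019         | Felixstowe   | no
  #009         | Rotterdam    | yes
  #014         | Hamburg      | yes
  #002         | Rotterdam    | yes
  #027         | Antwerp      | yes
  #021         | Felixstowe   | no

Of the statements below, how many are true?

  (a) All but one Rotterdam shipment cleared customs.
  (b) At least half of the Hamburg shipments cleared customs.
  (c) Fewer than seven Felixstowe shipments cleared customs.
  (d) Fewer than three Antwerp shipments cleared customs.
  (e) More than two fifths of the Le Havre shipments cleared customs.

3

(a) Rotterdam: |A| = 9, |A ∩ B| = 8; needs |A ∖ B| = 1 — true.
(b) Hamburg: |A| = 5, |A ∩ B| = 2; needs |A ∩ B| ≥ |A ∖ B| — false.
(c) Felixstowe: |A| = 8, |A ∩ B| = 6; needs |A ∩ B| < 7 — true.
(d) Antwerp: |A| = 5, |A ∩ B| = 2; needs |A ∩ B| < 3 — true.
(e) Le Havre: |A| = 6, |A ∩ B| = 2; needs |A ∩ B| / |A| > 2/5 — false.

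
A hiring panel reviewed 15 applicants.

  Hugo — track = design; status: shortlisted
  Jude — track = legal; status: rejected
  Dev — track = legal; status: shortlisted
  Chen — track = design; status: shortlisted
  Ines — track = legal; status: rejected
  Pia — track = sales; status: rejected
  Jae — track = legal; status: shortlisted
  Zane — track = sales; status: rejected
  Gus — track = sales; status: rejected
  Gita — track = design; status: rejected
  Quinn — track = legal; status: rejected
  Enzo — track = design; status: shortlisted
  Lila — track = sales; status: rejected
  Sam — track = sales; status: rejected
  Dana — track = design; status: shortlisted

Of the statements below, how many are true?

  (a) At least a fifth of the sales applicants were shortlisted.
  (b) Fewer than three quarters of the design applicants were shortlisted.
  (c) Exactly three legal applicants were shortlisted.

(a) sales: |A| = 5, |A ∩ B| = 0; needs |A ∩ B| / |A| ≥ 1/5 — false.
(b) design: |A| = 5, |A ∩ B| = 4; needs |A ∩ B| / |A| < 3/4 — false.
(c) legal: |A| = 5, |A ∩ B| = 2; needs |A ∩ B| = 3 — false.

0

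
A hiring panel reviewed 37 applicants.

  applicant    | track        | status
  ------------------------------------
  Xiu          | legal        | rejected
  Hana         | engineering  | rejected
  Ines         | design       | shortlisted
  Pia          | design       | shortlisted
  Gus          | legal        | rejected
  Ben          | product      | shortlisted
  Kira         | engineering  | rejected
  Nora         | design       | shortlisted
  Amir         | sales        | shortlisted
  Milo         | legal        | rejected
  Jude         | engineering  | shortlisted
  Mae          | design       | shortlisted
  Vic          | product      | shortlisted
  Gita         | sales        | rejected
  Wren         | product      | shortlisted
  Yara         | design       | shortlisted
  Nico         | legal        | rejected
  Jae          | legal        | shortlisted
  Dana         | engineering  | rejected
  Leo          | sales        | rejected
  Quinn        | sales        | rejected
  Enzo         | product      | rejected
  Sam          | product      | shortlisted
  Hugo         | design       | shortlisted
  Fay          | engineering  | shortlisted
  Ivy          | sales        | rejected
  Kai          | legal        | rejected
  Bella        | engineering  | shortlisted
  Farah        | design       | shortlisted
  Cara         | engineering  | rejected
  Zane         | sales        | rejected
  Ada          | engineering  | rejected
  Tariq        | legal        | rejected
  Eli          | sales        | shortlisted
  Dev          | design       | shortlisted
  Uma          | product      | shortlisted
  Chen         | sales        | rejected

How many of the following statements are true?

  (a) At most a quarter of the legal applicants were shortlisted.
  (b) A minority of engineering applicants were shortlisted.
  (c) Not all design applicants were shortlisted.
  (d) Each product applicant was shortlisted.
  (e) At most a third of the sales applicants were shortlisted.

3

(a) legal: |A| = 7, |A ∩ B| = 1; needs |A ∩ B| / |A| ≤ 1/4 — true.
(b) engineering: |A| = 8, |A ∩ B| = 3; needs |A ∩ B| < |A ∖ B| — true.
(c) design: |A| = 8, |A ∩ B| = 8; needs A ⊄ B (|A ∖ B| ≥ 1) — false.
(d) product: |A| = 6, |A ∩ B| = 5; needs A ⊆ B, i.e. every element of A is in B (|A ∖ B| = 0) — false.
(e) sales: |A| = 8, |A ∩ B| = 2; needs |A ∩ B| / |A| ≤ 1/3 — true.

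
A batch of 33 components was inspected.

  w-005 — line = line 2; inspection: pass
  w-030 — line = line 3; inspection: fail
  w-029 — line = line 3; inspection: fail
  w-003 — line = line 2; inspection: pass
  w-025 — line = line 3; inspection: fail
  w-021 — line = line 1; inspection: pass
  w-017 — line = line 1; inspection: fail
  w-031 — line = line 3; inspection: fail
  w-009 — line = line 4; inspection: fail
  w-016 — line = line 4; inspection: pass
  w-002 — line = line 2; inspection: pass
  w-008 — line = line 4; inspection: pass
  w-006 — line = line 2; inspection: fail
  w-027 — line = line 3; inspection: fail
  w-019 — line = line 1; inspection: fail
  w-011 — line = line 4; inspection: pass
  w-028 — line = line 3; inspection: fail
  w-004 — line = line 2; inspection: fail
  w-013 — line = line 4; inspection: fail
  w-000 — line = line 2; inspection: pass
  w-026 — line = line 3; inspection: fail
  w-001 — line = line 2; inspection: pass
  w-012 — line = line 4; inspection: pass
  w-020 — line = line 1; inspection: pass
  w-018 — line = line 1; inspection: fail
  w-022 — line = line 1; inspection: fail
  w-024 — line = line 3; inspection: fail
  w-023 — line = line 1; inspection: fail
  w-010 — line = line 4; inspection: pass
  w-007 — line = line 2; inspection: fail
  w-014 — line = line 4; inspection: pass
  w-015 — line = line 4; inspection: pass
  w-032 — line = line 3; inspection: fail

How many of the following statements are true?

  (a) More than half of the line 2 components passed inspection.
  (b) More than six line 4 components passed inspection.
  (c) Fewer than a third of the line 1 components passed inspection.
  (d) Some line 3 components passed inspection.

3

(a) line 2: |A| = 8, |A ∩ B| = 5; needs |A ∩ B| > |A ∖ B| — true.
(b) line 4: |A| = 9, |A ∩ B| = 7; needs |A ∩ B| > 6 — true.
(c) line 1: |A| = 7, |A ∩ B| = 2; needs |A ∩ B| / |A| < 1/3 — true.
(d) line 3: |A| = 9, |A ∩ B| = 0; needs A ∩ B ≠ ∅ (|A ∩ B| ≥ 1) — false.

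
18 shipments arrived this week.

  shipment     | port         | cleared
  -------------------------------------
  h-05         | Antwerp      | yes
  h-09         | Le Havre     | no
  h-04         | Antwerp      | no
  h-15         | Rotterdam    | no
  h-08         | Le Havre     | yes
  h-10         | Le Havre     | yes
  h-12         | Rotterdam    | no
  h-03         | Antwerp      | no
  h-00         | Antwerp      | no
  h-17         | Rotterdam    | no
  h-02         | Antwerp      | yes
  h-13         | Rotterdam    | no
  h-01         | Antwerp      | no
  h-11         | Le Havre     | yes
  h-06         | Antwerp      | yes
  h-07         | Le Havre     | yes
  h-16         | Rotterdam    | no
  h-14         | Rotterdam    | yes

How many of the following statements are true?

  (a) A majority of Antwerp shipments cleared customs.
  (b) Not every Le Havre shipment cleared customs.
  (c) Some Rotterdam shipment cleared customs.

(a) Antwerp: |A| = 7, |A ∩ B| = 3; needs |A ∩ B| > |A ∖ B| — false.
(b) Le Havre: |A| = 5, |A ∩ B| = 4; needs A ⊄ B (|A ∖ B| ≥ 1) — true.
(c) Rotterdam: |A| = 6, |A ∩ B| = 1; needs A ∩ B ≠ ∅ (|A ∩ B| ≥ 1) — true.

2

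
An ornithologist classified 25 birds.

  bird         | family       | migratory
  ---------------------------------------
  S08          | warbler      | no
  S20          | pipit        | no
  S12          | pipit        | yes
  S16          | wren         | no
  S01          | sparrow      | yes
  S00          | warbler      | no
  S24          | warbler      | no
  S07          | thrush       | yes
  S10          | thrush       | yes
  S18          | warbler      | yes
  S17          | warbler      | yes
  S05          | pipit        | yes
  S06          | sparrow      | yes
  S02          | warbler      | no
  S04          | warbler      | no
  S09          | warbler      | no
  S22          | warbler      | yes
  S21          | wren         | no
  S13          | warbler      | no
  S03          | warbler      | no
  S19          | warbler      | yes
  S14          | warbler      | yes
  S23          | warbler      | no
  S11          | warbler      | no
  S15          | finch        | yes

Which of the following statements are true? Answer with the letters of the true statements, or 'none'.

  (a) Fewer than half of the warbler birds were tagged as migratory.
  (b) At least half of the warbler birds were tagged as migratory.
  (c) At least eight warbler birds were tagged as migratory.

|A| = 15, |A ∩ B| = 5, |A ∖ B| = 10.
(a) |A ∩ B| < |A ∖ B|: holds.
(b) |A ∩ B| ≥ |A ∖ B|: fails.
(c) |A ∩ B| ≥ 8: fails.

(a)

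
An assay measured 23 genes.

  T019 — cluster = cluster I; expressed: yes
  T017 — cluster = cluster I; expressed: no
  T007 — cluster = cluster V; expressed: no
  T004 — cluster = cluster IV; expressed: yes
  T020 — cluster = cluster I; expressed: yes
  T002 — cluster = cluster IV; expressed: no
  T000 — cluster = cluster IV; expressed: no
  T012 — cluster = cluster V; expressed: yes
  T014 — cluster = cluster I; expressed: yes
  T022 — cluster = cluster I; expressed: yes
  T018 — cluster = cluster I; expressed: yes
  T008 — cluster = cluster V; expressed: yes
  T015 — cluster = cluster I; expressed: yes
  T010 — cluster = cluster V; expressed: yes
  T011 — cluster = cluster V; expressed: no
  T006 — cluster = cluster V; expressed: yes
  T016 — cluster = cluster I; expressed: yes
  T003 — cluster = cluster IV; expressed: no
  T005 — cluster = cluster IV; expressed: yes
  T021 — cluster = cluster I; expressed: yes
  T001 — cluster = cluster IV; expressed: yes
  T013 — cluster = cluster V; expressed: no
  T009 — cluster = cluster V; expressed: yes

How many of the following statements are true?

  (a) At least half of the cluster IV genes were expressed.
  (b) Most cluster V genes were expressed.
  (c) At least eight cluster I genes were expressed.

3

(a) cluster IV: |A| = 6, |A ∩ B| = 3; needs |A ∩ B| ≥ |A ∖ B| — true.
(b) cluster V: |A| = 8, |A ∩ B| = 5; needs |A ∩ B| > |A ∖ B| — true.
(c) cluster I: |A| = 9, |A ∩ B| = 8; needs |A ∩ B| ≥ 8 — true.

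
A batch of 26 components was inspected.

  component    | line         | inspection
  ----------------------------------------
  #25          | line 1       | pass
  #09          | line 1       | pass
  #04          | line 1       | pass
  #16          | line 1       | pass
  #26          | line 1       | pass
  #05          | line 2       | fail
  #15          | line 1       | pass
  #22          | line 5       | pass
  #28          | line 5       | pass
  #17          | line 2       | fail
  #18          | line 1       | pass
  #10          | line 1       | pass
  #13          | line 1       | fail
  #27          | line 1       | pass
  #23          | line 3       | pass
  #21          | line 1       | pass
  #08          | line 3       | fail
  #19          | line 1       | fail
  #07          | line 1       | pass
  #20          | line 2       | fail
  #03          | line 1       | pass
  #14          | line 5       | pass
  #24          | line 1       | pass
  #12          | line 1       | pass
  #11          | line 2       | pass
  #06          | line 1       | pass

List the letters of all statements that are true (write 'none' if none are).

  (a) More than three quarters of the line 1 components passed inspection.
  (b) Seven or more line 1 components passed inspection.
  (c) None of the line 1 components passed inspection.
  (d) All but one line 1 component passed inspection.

(a), (b)

|A| = 17, |A ∩ B| = 15, |A ∖ B| = 2.
(a) |A ∩ B| / |A| > 3/4: holds.
(b) |A ∩ B| ≥ 7: holds.
(c) A ∩ B = ∅ (|A ∩ B| = 0): fails.
(d) |A ∖ B| = 1: fails.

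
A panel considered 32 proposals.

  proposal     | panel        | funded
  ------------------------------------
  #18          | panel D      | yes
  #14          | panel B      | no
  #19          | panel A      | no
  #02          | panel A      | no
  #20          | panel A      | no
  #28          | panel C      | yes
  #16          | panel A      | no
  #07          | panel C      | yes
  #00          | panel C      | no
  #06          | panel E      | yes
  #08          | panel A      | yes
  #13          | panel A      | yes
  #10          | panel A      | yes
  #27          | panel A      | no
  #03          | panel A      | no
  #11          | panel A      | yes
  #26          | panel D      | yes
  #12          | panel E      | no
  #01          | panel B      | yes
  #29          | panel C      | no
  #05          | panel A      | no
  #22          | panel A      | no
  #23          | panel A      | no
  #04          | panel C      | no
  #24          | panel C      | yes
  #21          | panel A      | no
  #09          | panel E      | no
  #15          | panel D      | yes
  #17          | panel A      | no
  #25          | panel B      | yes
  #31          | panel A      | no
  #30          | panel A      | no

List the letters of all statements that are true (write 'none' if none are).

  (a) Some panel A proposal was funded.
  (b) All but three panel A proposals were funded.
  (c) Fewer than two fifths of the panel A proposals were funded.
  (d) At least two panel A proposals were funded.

(a), (c), (d)

|A| = 17, |A ∩ B| = 4, |A ∖ B| = 13.
(a) A ∩ B ≠ ∅ (|A ∩ B| ≥ 1): holds.
(b) |A ∖ B| = 3: fails.
(c) |A ∩ B| / |A| < 2/5: holds.
(d) |A ∩ B| ≥ 2: holds.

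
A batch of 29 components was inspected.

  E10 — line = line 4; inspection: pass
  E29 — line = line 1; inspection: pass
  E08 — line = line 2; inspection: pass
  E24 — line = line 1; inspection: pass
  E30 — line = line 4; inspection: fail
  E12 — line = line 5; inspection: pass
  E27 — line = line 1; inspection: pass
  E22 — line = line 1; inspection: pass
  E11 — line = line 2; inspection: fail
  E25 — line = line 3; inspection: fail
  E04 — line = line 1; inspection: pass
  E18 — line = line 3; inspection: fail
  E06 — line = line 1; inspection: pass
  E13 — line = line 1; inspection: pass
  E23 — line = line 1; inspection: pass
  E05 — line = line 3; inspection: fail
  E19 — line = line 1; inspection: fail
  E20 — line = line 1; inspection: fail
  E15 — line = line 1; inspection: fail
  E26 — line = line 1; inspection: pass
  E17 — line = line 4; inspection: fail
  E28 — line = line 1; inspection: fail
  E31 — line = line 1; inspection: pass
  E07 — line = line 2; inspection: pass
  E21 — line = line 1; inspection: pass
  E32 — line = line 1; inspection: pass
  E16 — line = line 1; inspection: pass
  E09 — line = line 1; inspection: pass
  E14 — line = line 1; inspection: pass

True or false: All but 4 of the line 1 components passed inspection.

True

Truth condition: |A ∖ B| = 4.
|A| = 19, |A ∩ B| = 15, |A ∖ B| = 4.
|A ∖ B| = 4, so the statement is true.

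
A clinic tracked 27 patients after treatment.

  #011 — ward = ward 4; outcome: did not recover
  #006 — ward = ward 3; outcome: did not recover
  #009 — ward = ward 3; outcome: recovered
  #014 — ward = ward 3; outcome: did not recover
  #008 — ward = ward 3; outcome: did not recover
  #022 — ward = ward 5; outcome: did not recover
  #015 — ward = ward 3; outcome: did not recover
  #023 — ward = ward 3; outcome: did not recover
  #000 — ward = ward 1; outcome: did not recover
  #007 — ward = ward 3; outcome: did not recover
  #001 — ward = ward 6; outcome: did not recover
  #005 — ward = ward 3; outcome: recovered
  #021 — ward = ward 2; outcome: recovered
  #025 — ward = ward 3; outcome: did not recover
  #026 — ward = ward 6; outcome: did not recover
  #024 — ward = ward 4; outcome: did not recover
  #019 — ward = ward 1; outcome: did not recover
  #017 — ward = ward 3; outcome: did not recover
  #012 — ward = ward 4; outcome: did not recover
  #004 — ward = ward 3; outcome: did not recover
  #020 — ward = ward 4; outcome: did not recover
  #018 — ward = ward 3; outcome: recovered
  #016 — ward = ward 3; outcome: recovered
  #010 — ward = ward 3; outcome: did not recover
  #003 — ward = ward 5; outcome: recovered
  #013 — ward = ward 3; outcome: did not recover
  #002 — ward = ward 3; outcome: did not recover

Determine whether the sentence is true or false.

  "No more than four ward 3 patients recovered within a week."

The determiner here denotes the relation: |A ∩ B| ≤ 4.
|A| = 16, |A ∩ B| = 4, |A ∖ B| = 12.
|A ∩ B| = 4, so the statement is true.

True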